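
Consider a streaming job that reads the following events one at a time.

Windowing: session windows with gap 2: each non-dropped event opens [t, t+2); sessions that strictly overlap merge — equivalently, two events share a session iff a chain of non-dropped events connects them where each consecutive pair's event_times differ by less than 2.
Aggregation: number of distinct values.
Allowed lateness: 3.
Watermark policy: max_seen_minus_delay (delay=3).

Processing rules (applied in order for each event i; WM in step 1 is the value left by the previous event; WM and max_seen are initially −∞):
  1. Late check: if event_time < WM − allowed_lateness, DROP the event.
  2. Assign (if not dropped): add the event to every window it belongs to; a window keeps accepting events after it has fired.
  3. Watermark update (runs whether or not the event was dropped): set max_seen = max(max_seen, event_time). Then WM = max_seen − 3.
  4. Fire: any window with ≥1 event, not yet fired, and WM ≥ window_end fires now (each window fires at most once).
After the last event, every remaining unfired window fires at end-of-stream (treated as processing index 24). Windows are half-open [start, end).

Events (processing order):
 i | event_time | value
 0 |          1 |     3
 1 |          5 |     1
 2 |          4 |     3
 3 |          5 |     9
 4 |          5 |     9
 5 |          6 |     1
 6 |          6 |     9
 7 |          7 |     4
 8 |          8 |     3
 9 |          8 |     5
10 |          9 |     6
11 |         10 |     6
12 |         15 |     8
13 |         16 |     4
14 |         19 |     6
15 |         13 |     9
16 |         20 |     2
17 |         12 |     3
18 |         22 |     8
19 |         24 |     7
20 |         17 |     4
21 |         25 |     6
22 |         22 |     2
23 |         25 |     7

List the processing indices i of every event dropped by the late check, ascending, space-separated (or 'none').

i=0 t=1 v=3: → [1,3); WM=-2
i=1 t=5 v=1: → [5,7); WM=2
i=2 t=4 v=3: → [4,7); WM=2
i=3 t=5 v=9: → [4,7); WM=2
i=4 t=5 v=9: → [4,7); WM=2
i=5 t=6 v=1: → [4,8); WM=3
i=6 t=6 v=9: → [4,8); WM=3
i=7 t=7 v=4: → [4,9); WM=4
i=8 t=8 v=3: → [4,10); WM=5
i=9 t=8 v=5: → [4,10); WM=5
i=10 t=9 v=6: → [4,11); WM=6
i=11 t=10 v=6: → [4,12); WM=7
i=12 t=15 v=8: → [15,17); WM=12
i=13 t=16 v=4: → [15,18); WM=13
i=14 t=19 v=6: → [19,21); WM=16
i=15 t=13 v=9: → [13,15); WM=16
i=16 t=20 v=2: → [19,22); WM=17
i=17 t=12 v=3: DROP (t<17-3); WM=17
i=18 t=22 v=8: → [22,24); WM=19
i=19 t=24 v=7: → [24,26); WM=21
i=20 t=17 v=4: DROP (t<21-3); WM=21
i=21 t=25 v=6: → [24,27); WM=22
i=22 t=22 v=2: → [22,24); WM=22
i=23 t=25 v=7: → [24,27); WM=22

17 20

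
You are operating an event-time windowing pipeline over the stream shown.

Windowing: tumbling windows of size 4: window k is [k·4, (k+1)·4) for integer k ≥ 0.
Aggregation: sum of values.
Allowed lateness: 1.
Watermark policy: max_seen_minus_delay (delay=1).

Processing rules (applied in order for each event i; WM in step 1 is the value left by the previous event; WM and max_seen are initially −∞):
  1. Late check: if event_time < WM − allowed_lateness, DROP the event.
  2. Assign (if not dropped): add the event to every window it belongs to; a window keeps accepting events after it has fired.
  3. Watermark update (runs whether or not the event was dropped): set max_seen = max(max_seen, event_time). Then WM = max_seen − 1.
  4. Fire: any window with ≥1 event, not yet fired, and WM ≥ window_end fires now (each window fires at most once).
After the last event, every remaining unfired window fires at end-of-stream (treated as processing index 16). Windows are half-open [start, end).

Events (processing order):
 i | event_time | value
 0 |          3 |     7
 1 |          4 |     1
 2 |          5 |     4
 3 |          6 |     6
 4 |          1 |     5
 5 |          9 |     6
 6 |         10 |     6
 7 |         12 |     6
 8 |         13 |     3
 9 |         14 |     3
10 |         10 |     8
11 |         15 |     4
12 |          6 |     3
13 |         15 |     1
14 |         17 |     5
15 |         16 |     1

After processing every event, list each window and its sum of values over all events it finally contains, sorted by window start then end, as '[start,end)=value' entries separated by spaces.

[0,4)=7 [4,8)=11 [8,12)=12 [12,16)=17 [16,20)=6

i=0 t=3 v=7: → [0,4); WM=2
i=1 t=4 v=1: → [4,8); WM=3
i=2 t=5 v=4: → [4,8); WM=4; [0,4) fires=7
i=3 t=6 v=6: → [4,8); WM=5
i=4 t=1 v=5: DROP (t<5-1); WM=5
i=5 t=9 v=6: → [8,12); WM=8; [4,8) fires=11
i=6 t=10 v=6: → [8,12); WM=9
i=7 t=12 v=6: → [12,16); WM=11
i=8 t=13 v=3: → [12,16); WM=12; [8,12) fires=12
i=9 t=14 v=3: → [12,16); WM=13
i=10 t=10 v=8: DROP (t<13-1); WM=13
i=11 t=15 v=4: → [12,16); WM=14
i=12 t=6 v=3: DROP (t<14-1); WM=14
i=13 t=15 v=1: → [12,16); WM=14
i=14 t=17 v=5: → [16,20); WM=16; [12,16) fires=17
i=15 t=16 v=1: → [16,20); WM=16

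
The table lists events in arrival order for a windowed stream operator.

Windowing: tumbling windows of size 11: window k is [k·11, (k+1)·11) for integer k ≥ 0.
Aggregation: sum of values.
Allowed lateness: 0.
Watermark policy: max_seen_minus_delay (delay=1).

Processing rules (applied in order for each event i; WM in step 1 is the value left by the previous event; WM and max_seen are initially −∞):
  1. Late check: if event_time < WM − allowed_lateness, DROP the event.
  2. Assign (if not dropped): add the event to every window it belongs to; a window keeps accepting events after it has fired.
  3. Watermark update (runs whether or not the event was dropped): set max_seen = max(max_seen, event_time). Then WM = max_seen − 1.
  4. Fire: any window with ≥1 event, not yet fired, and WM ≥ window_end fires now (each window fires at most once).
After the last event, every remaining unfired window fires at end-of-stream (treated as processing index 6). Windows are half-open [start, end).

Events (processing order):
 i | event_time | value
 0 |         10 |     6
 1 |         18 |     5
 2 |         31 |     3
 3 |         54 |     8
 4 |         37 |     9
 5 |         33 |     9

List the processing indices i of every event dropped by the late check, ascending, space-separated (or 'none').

i=0 t=10 v=6: → [0,11); WM=9
i=1 t=18 v=5: → [11,22); WM=17; [0,11) fires=6
i=2 t=31 v=3: → [22,33); WM=30; [11,22) fires=5
i=3 t=54 v=8: → [44,55); WM=53; [22,33) fires=3
i=4 t=37 v=9: DROP (t<53-0); WM=53
i=5 t=33 v=9: DROP (t<53-0); WM=53

4 5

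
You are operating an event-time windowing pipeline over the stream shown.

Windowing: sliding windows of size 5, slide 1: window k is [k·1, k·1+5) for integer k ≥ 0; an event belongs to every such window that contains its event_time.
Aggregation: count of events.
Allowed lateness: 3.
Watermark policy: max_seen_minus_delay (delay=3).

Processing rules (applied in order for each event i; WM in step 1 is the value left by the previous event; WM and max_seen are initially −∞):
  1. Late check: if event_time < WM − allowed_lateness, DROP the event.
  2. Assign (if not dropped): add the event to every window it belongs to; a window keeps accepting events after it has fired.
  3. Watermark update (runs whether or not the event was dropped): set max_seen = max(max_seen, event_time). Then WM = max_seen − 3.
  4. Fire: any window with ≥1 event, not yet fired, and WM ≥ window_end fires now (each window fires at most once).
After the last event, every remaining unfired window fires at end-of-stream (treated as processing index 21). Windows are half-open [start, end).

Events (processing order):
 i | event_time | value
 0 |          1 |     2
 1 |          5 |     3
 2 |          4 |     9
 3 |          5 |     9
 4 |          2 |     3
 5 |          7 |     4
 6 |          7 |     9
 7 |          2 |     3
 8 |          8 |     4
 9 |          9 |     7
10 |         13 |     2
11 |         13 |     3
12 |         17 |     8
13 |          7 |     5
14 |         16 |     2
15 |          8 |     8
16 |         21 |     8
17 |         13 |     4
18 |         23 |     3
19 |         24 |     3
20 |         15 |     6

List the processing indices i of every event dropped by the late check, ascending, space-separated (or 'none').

13 15 17 20

i=0 t=1 v=2: → [1,6),[0,5); WM=-2
i=1 t=5 v=3: → [5,10),[4,9),[3,8),[2,7),[1,6); WM=2
i=2 t=4 v=9: → [4,9),[3,8),[2,7),[1,6),[0,5); WM=2
i=3 t=5 v=9: → [5,10),[4,9),[3,8),[2,7),[1,6); WM=2
i=4 t=2 v=3: → [2,7),[1,6),[0,5); WM=2
i=5 t=7 v=4: → [7,12),[6,11),[5,10),[4,9),[3,8); WM=4
i=6 t=7 v=9: → [7,12),[6,11),[5,10),[4,9),[3,8); WM=4
i=7 t=2 v=3: → [2,7),[1,6),[0,5); WM=4
i=8 t=8 v=4: → [8,13),[7,12),[6,11),[5,10),[4,9); WM=5; [0,5) fires=4
i=9 t=9 v=7: → [9,14),[8,13),[7,12),[6,11),[5,10); WM=6; [1,6) fires=6
i=10 t=13 v=2: → [13,18),[12,17),[11,16),[10,15),[9,14); WM=10; [2,7) fires=5 [3,8) fires=5 [4,9) fires=6 [5,10) fires=6
i=11 t=13 v=3: → [13,18),[12,17),[11,16),[10,15),[9,14); WM=10
i=12 t=17 v=8: → [17,22),[16,21),[15,20),[14,19),[13,18); WM=14; [6,11) fires=4 [7,12) fires=4 [8,13) fires=2 [9,14) fires=3
i=13 t=7 v=5: DROP (t<14-3); WM=14
i=14 t=16 v=2: → [16,21),[15,20),[14,19),[13,18),[12,17); WM=14
i=15 t=8 v=8: DROP (t<14-3); WM=14
i=16 t=21 v=8: → [21,26),[20,25),[19,24),[18,23),[17,22); WM=18; [10,15) fires=2 [11,16) fires=2 [12,17) fires=3 [13,18) fires=4
i=17 t=13 v=4: DROP (t<18-3); WM=18
i=18 t=23 v=3: → [23,28),[22,27),[21,26),[20,25),[19,24); WM=20; [14,19) fires=2 [15,20) fires=2
i=19 t=24 v=3: → [24,29),[23,28),[22,27),[21,26),[20,25); WM=21; [16,21) fires=2
i=20 t=15 v=6: DROP (t<21-3); WM=21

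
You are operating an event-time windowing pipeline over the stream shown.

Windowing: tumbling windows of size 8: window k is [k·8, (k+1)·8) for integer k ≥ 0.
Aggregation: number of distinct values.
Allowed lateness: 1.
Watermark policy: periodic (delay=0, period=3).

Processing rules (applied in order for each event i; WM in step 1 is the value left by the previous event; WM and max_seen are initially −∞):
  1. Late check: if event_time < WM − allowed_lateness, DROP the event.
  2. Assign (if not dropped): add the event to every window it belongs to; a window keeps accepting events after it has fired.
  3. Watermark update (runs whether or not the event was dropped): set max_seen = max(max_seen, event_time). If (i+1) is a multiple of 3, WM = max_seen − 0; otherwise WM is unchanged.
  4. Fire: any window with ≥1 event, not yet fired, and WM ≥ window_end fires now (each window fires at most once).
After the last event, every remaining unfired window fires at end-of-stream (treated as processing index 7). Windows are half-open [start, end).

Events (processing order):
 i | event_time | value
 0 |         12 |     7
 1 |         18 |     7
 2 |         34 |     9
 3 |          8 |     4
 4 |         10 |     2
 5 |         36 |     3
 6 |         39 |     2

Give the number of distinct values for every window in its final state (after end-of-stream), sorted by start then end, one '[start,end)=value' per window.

[8,16)=1 [16,24)=1 [32,40)=3

i=0 t=12 v=7: → [8,16); WM=−∞
i=1 t=18 v=7: → [16,24); WM=−∞
i=2 t=34 v=9: → [32,40); WM=34; [8,16) fires=1 [16,24) fires=1
i=3 t=8 v=4: DROP (t<34-1); WM=34
i=4 t=10 v=2: DROP (t<34-1); WM=34
i=5 t=36 v=3: → [32,40); WM=36
i=6 t=39 v=2: → [32,40); WM=36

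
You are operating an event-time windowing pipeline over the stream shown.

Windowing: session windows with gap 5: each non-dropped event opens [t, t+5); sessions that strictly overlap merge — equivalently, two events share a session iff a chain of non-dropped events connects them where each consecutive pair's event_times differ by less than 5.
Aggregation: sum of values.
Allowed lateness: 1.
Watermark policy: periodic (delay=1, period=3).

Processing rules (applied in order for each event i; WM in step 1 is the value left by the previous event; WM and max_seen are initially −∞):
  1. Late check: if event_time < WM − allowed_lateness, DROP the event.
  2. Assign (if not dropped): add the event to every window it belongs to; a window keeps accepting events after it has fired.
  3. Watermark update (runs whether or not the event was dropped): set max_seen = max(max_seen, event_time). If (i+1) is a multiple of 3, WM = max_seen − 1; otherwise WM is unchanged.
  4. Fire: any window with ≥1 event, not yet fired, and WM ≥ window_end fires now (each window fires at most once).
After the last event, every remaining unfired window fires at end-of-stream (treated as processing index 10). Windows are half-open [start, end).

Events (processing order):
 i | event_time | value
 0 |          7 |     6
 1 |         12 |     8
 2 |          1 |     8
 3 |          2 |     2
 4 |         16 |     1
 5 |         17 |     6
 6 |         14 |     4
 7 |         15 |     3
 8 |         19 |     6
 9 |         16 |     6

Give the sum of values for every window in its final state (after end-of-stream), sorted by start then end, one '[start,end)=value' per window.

[1,6)=8 [7,12)=6 [12,24)=24

i=0 t=7 v=6: → [7,12); WM=−∞
i=1 t=12 v=8: → [12,17); WM=−∞
i=2 t=1 v=8: → [1,6); WM=11
i=3 t=2 v=2: DROP (t<11-1); WM=11
i=4 t=16 v=1: → [12,21); WM=11
i=5 t=17 v=6: → [12,22); WM=16
i=6 t=14 v=4: DROP (t<16-1); WM=16
i=7 t=15 v=3: → [12,22); WM=16
i=8 t=19 v=6: → [12,24); WM=18
i=9 t=16 v=6: DROP (t<18-1); WM=18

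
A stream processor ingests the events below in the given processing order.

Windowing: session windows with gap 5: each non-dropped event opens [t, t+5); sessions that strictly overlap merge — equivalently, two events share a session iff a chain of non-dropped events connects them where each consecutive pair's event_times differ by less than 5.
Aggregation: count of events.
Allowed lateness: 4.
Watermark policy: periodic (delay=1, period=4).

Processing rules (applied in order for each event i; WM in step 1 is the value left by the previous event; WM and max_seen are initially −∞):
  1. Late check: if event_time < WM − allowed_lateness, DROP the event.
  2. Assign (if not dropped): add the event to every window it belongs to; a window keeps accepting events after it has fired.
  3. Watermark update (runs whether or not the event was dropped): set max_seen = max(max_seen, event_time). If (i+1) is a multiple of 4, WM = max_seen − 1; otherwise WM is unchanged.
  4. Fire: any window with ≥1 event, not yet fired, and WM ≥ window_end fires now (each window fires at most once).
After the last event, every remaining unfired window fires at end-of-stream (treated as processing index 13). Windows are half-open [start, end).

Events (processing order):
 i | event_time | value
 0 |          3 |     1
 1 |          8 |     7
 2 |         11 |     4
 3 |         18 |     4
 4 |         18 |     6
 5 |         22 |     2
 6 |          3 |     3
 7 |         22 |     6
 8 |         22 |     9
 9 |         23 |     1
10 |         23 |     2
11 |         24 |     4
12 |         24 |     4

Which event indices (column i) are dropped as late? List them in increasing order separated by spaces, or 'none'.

6

i=0 t=3 v=1: → [3,8); WM=−∞
i=1 t=8 v=7: → [8,13); WM=−∞
i=2 t=11 v=4: → [8,16); WM=−∞
i=3 t=18 v=4: → [18,23); WM=17
i=4 t=18 v=6: → [18,23); WM=17
i=5 t=22 v=2: → [18,27); WM=17
i=6 t=3 v=3: DROP (t<17-4); WM=17
i=7 t=22 v=6: → [18,27); WM=21
i=8 t=22 v=9: → [18,27); WM=21
i=9 t=23 v=1: → [18,28); WM=21
i=10 t=23 v=2: → [18,28); WM=21
i=11 t=24 v=4: → [18,29); WM=23
i=12 t=24 v=4: → [18,29); WM=23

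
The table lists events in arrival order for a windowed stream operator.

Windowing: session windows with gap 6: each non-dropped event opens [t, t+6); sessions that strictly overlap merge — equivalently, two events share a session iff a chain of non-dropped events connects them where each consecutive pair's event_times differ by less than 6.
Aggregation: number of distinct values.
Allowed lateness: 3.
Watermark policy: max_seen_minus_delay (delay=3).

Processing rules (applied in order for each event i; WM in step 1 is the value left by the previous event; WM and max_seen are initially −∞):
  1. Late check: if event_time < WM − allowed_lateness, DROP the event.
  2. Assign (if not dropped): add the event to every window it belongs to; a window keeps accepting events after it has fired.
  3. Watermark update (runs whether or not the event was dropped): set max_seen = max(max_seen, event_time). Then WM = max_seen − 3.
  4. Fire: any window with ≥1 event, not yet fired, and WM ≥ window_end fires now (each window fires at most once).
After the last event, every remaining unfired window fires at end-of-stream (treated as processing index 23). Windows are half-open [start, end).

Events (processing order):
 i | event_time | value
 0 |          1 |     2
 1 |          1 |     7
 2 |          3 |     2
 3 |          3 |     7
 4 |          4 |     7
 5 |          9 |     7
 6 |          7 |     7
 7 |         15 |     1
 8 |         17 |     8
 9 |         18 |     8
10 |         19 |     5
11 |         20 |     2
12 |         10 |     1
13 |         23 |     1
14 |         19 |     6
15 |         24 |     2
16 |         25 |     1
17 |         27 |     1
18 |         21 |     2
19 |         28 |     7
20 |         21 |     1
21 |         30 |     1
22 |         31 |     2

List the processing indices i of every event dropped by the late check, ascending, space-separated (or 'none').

12 20

i=0 t=1 v=2: → [1,7); WM=-2
i=1 t=1 v=7: → [1,7); WM=-2
i=2 t=3 v=2: → [1,9); WM=0
i=3 t=3 v=7: → [1,9); WM=0
i=4 t=4 v=7: → [1,10); WM=1
i=5 t=9 v=7: → [1,15); WM=6
i=6 t=7 v=7: → [1,15); WM=6
i=7 t=15 v=1: → [15,21); WM=12
i=8 t=17 v=8: → [15,23); WM=14
i=9 t=18 v=8: → [15,24); WM=15
i=10 t=19 v=5: → [15,25); WM=16
i=11 t=20 v=2: → [15,26); WM=17
i=12 t=10 v=1: DROP (t<17-3); WM=17
i=13 t=23 v=1: → [15,29); WM=20
i=14 t=19 v=6: → [15,29); WM=20
i=15 t=24 v=2: → [15,30); WM=21
i=16 t=25 v=1: → [15,31); WM=22
i=17 t=27 v=1: → [15,33); WM=24
i=18 t=21 v=2: → [15,33); WM=24
i=19 t=28 v=7: → [15,34); WM=25
i=20 t=21 v=1: DROP (t<25-3); WM=25
i=21 t=30 v=1: → [15,36); WM=27
i=22 t=31 v=2: → [15,37); WM=28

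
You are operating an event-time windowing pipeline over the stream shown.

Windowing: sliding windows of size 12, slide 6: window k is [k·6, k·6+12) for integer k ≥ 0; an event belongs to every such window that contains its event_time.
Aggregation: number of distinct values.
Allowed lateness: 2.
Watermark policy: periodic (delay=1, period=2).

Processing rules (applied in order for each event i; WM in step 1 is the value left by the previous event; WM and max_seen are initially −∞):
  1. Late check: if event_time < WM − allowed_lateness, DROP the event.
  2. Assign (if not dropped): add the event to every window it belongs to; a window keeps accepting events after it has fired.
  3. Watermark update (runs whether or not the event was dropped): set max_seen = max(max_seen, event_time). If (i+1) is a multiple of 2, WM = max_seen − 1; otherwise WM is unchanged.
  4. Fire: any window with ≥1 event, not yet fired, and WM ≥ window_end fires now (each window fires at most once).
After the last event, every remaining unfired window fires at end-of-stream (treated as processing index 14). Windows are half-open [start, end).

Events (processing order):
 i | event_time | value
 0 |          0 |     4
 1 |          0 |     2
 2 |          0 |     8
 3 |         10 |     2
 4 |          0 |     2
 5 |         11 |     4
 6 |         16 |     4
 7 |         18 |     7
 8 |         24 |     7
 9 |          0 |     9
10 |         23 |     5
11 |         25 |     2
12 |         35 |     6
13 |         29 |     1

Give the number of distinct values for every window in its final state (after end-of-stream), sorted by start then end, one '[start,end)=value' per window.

i=0 t=0 v=4: → [0,12); WM=−∞
i=1 t=0 v=2: → [0,12); WM=-1
i=2 t=0 v=8: → [0,12); WM=-1
i=3 t=10 v=2: → [6,18),[0,12); WM=9
i=4 t=0 v=2: DROP (t<9-2); WM=9
i=5 t=11 v=4: → [6,18),[0,12); WM=10
i=6 t=16 v=4: → [12,24),[6,18); WM=10
i=7 t=18 v=7: → [18,30),[12,24); WM=17; [0,12) fires=3
i=8 t=24 v=7: → [24,36),[18,30); WM=17
i=9 t=0 v=9: DROP (t<17-2); WM=23; [6,18) fires=2
i=10 t=23 v=5: → [18,30),[12,24); WM=23
i=11 t=25 v=2: → [24,36),[18,30); WM=24; [12,24) fires=3
i=12 t=35 v=6: → [30,42),[24,36); WM=24
i=13 t=29 v=1: → [24,36),[18,30); WM=34; [18,30) fires=4

[0,12)=3 [6,18)=2 [12,24)=3 [18,30)=4 [24,36)=4 [30,42)=1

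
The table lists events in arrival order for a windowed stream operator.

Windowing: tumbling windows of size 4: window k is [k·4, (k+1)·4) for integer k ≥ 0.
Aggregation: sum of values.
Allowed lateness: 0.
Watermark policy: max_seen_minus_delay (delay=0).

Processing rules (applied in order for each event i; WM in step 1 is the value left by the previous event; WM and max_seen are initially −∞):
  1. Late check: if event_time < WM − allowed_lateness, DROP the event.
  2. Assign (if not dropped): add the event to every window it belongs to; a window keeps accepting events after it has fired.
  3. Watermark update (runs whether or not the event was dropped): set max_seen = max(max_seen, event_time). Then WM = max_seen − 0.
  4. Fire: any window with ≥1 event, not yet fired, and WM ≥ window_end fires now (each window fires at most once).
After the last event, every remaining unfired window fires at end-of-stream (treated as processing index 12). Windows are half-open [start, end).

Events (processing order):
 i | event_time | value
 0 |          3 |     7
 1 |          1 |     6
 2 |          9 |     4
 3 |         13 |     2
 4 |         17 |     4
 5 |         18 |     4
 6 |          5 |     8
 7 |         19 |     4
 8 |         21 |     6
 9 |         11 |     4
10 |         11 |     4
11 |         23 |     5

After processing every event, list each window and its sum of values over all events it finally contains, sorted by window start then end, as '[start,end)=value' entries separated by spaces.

[0,4)=7 [8,12)=4 [12,16)=2 [16,20)=12 [20,24)=11

i=0 t=3 v=7: → [0,4); WM=3
i=1 t=1 v=6: DROP (t<3-0); WM=3
i=2 t=9 v=4: → [8,12); WM=9; [0,4) fires=7
i=3 t=13 v=2: → [12,16); WM=13; [8,12) fires=4
i=4 t=17 v=4: → [16,20); WM=17; [12,16) fires=2
i=5 t=18 v=4: → [16,20); WM=18
i=6 t=5 v=8: DROP (t<18-0); WM=18
i=7 t=19 v=4: → [16,20); WM=19
i=8 t=21 v=6: → [20,24); WM=21; [16,20) fires=12
i=9 t=11 v=4: DROP (t<21-0); WM=21
i=10 t=11 v=4: DROP (t<21-0); WM=21
i=11 t=23 v=5: → [20,24); WM=23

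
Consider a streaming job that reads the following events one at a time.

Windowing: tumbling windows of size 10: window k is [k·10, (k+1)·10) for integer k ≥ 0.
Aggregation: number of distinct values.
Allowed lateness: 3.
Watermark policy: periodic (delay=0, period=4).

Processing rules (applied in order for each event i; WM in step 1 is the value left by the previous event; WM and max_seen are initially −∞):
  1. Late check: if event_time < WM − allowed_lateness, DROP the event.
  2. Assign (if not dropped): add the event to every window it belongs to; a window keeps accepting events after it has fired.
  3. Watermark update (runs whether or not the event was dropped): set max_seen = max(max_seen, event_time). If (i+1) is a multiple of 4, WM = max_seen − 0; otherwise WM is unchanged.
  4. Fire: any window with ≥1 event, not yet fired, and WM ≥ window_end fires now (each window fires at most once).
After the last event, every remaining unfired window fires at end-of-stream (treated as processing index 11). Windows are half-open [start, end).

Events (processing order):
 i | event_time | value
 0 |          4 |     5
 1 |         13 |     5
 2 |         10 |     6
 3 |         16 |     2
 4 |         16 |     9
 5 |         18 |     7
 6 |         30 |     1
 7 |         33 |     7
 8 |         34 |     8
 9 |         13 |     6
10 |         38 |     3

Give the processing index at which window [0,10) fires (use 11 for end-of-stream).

i=0 t=4 v=5: → [0,10); WM=−∞
i=1 t=13 v=5: → [10,20); WM=−∞
i=2 t=10 v=6: → [10,20); WM=−∞
i=3 t=16 v=2: → [10,20); WM=16; [0,10) fires=1
i=4 t=16 v=9: → [10,20); WM=16
i=5 t=18 v=7: → [10,20); WM=16
i=6 t=30 v=1: → [30,40); WM=16
i=7 t=33 v=7: → [30,40); WM=33; [10,20) fires=5
i=8 t=34 v=8: → [30,40); WM=33
i=9 t=13 v=6: DROP (t<33-3); WM=33
i=10 t=38 v=3: → [30,40); WM=33

3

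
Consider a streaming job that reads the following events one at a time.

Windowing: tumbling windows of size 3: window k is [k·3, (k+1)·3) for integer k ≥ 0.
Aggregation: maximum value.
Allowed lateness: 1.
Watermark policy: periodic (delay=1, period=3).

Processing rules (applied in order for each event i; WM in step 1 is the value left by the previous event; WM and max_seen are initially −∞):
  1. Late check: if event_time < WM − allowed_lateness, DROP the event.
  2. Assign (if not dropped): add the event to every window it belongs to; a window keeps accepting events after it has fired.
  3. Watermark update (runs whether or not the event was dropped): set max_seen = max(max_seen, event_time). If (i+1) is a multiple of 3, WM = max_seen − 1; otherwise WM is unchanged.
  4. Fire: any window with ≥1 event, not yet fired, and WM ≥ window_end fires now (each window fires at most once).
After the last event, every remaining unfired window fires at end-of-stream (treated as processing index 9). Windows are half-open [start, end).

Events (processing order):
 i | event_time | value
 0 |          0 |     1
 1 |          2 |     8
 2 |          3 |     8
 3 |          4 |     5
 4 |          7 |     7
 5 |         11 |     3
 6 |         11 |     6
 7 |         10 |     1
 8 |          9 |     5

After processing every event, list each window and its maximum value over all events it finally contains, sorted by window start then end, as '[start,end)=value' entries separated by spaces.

[0,3)=8 [3,6)=8 [6,9)=7 [9,12)=6

i=0 t=0 v=1: → [0,3); WM=−∞
i=1 t=2 v=8: → [0,3); WM=−∞
i=2 t=3 v=8: → [3,6); WM=2
i=3 t=4 v=5: → [3,6); WM=2
i=4 t=7 v=7: → [6,9); WM=2
i=5 t=11 v=3: → [9,12); WM=10; [0,3) fires=8 [3,6) fires=8 [6,9) fires=7
i=6 t=11 v=6: → [9,12); WM=10
i=7 t=10 v=1: → [9,12); WM=10
i=8 t=9 v=5: → [9,12); WM=10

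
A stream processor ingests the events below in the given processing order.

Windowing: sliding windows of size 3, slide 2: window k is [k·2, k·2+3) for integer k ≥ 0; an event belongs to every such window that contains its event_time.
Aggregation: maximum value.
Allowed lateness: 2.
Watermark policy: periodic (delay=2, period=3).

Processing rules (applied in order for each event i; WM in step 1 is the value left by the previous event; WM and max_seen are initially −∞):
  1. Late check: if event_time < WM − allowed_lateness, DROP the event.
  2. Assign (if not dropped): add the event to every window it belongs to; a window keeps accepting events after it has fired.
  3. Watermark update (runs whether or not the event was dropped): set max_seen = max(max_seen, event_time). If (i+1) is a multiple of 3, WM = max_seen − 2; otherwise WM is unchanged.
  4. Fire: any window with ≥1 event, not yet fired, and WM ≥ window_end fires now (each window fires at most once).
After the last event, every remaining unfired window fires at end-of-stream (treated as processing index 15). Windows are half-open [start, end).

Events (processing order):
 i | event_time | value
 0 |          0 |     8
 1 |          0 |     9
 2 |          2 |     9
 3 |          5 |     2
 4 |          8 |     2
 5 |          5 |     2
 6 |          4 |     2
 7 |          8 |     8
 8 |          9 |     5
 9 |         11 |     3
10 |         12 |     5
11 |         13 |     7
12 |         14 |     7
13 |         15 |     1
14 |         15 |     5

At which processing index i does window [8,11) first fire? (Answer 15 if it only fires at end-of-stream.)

11

i=0 t=0 v=8: → [0,3); WM=−∞
i=1 t=0 v=9: → [0,3); WM=−∞
i=2 t=2 v=9: → [2,5),[0,3); WM=0
i=3 t=5 v=2: → [4,7); WM=0
i=4 t=8 v=2: → [8,11),[6,9); WM=0
i=5 t=5 v=2: → [4,7); WM=6; [0,3) fires=9 [2,5) fires=9
i=6 t=4 v=2: → [4,7),[2,5); WM=6
i=7 t=8 v=8: → [8,11),[6,9); WM=6
i=8 t=9 v=5: → [8,11); WM=7; [4,7) fires=2
i=9 t=11 v=3: → [10,13); WM=7
i=10 t=12 v=5: → [12,15),[10,13); WM=7
i=11 t=13 v=7: → [12,15); WM=11; [6,9) fires=8 [8,11) fires=8
i=12 t=14 v=7: → [14,17),[12,15); WM=11
i=13 t=15 v=1: → [14,17); WM=11
i=14 t=15 v=5: → [14,17); WM=13; [10,13) fires=5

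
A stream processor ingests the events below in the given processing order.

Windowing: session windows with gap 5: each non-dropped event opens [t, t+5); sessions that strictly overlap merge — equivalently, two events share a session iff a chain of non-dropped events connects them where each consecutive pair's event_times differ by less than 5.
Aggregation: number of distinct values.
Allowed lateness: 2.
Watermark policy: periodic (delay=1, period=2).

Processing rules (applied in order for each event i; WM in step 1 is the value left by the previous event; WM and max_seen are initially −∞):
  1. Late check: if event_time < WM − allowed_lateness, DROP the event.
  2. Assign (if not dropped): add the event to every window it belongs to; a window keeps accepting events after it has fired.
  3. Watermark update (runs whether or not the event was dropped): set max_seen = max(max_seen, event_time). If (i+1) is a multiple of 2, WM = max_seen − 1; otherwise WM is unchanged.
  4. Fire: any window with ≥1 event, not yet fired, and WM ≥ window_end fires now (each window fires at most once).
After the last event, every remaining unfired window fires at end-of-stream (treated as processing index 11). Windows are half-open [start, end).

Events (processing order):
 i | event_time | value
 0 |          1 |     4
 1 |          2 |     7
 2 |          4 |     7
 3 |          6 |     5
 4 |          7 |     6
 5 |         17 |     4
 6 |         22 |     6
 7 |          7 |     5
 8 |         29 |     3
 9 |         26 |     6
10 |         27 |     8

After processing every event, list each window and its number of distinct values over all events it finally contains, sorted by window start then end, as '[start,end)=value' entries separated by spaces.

i=0 t=1 v=4: → [1,6); WM=−∞
i=1 t=2 v=7: → [1,7); WM=1
i=2 t=4 v=7: → [1,9); WM=1
i=3 t=6 v=5: → [1,11); WM=5
i=4 t=7 v=6: → [1,12); WM=5
i=5 t=17 v=4: → [17,22); WM=16
i=6 t=22 v=6: → [22,27); WM=16
i=7 t=7 v=5: DROP (t<16-2); WM=21
i=8 t=29 v=3: → [29,34); WM=21
i=9 t=26 v=6: → [22,34); WM=28
i=10 t=27 v=8: → [22,34); WM=28

[1,12)=4 [17,22)=1 [22,34)=3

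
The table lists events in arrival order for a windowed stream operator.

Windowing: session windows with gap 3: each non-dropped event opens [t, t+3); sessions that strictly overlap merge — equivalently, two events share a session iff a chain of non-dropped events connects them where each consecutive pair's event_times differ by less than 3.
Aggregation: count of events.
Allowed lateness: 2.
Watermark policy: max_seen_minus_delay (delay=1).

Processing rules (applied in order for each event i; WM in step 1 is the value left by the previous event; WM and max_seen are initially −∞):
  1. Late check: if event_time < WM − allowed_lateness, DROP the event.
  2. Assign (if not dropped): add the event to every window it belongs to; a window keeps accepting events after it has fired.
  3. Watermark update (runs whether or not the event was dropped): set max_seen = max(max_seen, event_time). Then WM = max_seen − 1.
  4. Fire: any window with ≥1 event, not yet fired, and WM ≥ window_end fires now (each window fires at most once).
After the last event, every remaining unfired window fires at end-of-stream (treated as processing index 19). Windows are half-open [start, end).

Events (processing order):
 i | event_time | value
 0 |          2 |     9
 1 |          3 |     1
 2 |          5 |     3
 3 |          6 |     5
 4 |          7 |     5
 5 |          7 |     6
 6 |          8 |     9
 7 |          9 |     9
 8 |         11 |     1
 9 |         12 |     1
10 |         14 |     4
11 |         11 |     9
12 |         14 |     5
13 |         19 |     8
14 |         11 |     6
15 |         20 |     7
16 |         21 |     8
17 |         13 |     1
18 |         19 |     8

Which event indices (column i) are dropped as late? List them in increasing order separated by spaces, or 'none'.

14 17

i=0 t=2 v=9: → [2,5); WM=1
i=1 t=3 v=1: → [2,6); WM=2
i=2 t=5 v=3: → [2,8); WM=4
i=3 t=6 v=5: → [2,9); WM=5
i=4 t=7 v=5: → [2,10); WM=6
i=5 t=7 v=6: → [2,10); WM=6
i=6 t=8 v=9: → [2,11); WM=7
i=7 t=9 v=9: → [2,12); WM=8
i=8 t=11 v=1: → [2,14); WM=10
i=9 t=12 v=1: → [2,15); WM=11
i=10 t=14 v=4: → [2,17); WM=13
i=11 t=11 v=9: → [2,17); WM=13
i=12 t=14 v=5: → [2,17); WM=13
i=13 t=19 v=8: → [19,22); WM=18
i=14 t=11 v=6: DROP (t<18-2); WM=18
i=15 t=20 v=7: → [19,23); WM=19
i=16 t=21 v=8: → [19,24); WM=20
i=17 t=13 v=1: DROP (t<20-2); WM=20
i=18 t=19 v=8: → [19,24); WM=20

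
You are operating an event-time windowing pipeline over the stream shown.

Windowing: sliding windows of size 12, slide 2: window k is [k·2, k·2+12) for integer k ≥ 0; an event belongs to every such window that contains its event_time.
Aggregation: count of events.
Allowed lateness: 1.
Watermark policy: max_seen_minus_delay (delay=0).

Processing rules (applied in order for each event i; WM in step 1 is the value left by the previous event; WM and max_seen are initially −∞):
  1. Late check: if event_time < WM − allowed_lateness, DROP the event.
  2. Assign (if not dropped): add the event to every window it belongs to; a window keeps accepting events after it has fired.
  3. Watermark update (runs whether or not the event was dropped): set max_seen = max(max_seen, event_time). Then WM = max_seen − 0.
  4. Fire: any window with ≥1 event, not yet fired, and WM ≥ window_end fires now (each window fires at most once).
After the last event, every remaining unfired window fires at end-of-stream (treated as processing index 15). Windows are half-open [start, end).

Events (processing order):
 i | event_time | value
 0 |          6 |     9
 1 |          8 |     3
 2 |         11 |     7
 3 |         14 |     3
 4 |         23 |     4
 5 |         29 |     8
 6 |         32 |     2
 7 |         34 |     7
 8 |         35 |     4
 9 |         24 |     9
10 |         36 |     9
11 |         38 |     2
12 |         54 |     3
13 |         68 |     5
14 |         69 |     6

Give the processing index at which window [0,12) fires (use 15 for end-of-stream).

3

i=0 t=6 v=9: → [6,18),[4,16),[2,14),[0,12); WM=6
i=1 t=8 v=3: → [8,20),[6,18),[4,16),[2,14),[0,12); WM=8
i=2 t=11 v=7: → [10,22),[8,20),[6,18),[4,16),[2,14),[0,12); WM=11
i=3 t=14 v=3: → [14,26),[12,24),[10,22),[8,20),[6,18),[4,16); WM=14; [0,12) fires=3 [2,14) fires=3
i=4 t=23 v=4: → [22,34),[20,32),[18,30),[16,28),[14,26),[12,24); WM=23; [4,16) fires=4 [6,18) fires=4 [8,20) fires=3 [10,22) fires=2
i=5 t=29 v=8: → [28,40),[26,38),[24,36),[22,34),[20,32),[18,30); WM=29; [12,24) fires=2 [14,26) fires=2 [16,28) fires=1
i=6 t=32 v=2: → [32,44),[30,42),[28,40),[26,38),[24,36),[22,34); WM=32; [18,30) fires=2 [20,32) fires=2
i=7 t=34 v=7: → [34,46),[32,44),[30,42),[28,40),[26,38),[24,36); WM=34; [22,34) fires=3
i=8 t=35 v=4: → [34,46),[32,44),[30,42),[28,40),[26,38),[24,36); WM=35
i=9 t=24 v=9: DROP (t<35-1); WM=35
i=10 t=36 v=9: → [36,48),[34,46),[32,44),[30,42),[28,40),[26,38); WM=36; [24,36) fires=4
i=11 t=38 v=2: → [38,50),[36,48),[34,46),[32,44),[30,42),[28,40); WM=38; [26,38) fires=5
i=12 t=54 v=3: → [54,66),[52,64),[50,62),[48,60),[46,58),[44,56); WM=54; [28,40) fires=6 [30,42) fires=5 [32,44) fires=5 [34,46) fires=4 [36,48) fires=2 [38,50) fires=1
i=13 t=68 v=5: → [68,80),[66,78),[64,76),[62,74),[60,72),[58,70); WM=68; [44,56) fires=1 [46,58) fires=1 [48,60) fires=1 [50,62) fires=1 [52,64) fires=1 [54,66) fires=1
i=14 t=69 v=6: → [68,80),[66,78),[64,76),[62,74),[60,72),[58,70); WM=69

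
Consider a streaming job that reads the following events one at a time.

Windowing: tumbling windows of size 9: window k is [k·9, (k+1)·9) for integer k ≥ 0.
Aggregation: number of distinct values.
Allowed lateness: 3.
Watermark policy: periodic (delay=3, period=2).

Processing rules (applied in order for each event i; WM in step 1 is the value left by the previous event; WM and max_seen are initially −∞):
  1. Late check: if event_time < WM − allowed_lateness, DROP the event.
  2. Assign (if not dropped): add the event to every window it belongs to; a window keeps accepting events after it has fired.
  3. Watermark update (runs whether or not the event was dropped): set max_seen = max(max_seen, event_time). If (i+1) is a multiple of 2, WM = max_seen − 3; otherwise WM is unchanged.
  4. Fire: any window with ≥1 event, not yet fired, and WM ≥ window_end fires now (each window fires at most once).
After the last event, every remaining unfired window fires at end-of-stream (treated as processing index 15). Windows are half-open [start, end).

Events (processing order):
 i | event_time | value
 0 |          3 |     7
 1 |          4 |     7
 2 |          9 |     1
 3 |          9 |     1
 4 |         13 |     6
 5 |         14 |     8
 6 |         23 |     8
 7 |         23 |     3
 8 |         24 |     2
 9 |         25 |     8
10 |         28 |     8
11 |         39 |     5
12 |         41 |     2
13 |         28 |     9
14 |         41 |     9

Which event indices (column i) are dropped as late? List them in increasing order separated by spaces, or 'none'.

i=0 t=3 v=7: → [0,9); WM=−∞
i=1 t=4 v=7: → [0,9); WM=1
i=2 t=9 v=1: → [9,18); WM=1
i=3 t=9 v=1: → [9,18); WM=6
i=4 t=13 v=6: → [9,18); WM=6
i=5 t=14 v=8: → [9,18); WM=11; [0,9) fires=1
i=6 t=23 v=8: → [18,27); WM=11
i=7 t=23 v=3: → [18,27); WM=20; [9,18) fires=3
i=8 t=24 v=2: → [18,27); WM=20
i=9 t=25 v=8: → [18,27); WM=22
i=10 t=28 v=8: → [27,36); WM=22
i=11 t=39 v=5: → [36,45); WM=36; [18,27) fires=3 [27,36) fires=1
i=12 t=41 v=2: → [36,45); WM=36
i=13 t=28 v=9: DROP (t<36-3); WM=38
i=14 t=41 v=9: → [36,45); WM=38

13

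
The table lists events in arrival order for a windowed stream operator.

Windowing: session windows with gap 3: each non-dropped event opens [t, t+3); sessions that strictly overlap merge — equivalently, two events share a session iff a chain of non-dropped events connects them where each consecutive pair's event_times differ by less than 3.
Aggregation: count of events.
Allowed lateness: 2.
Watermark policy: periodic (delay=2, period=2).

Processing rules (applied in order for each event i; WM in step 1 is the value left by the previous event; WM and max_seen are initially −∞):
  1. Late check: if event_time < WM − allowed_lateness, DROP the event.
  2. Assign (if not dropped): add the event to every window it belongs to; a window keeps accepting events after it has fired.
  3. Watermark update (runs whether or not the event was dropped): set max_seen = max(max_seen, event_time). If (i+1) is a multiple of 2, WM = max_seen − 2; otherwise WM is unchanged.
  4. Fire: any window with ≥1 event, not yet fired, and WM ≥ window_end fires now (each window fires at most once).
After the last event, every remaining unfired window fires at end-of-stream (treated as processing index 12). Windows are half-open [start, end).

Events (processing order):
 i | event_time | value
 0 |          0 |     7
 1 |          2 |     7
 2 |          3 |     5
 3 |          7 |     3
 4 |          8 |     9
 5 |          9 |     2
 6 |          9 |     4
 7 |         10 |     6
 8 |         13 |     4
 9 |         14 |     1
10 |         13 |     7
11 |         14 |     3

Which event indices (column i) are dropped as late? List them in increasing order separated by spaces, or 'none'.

none

i=0 t=0 v=7: → [0,3); WM=−∞
i=1 t=2 v=7: → [0,5); WM=0
i=2 t=3 v=5: → [0,6); WM=0
i=3 t=7 v=3: → [7,10); WM=5
i=4 t=8 v=9: → [7,11); WM=5
i=5 t=9 v=2: → [7,12); WM=7
i=6 t=9 v=4: → [7,12); WM=7
i=7 t=10 v=6: → [7,13); WM=8
i=8 t=13 v=4: → [13,16); WM=8
i=9 t=14 v=1: → [13,17); WM=12
i=10 t=13 v=7: → [13,17); WM=12
i=11 t=14 v=3: → [13,17); WM=12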